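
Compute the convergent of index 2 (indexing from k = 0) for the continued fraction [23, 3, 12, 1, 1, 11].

863/37

Using pₖ = aₖpₖ₋₁ + pₖ₋₂, qₖ = aₖqₖ₋₁ + qₖ₋₂ (with p₋₁=1, p₋₂=0, q₋₁=0, q₋₂=1):
  k=0: a=23, p=23, q=1
  k=1: a=3, p=70, q=3
  k=2: a=12, p=863, q=37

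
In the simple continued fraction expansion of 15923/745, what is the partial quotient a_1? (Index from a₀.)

2

15923 = 21·745 + 278   →  a_0 = 21
745 = 2·278 + 189   →  a_1 = 2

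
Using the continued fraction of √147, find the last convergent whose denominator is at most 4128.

√147 = [12; 8, 24, …] (period length 2).
Convergents:
  p_0/q_0 = 12/1
  p_1/q_1 = 97/8
  p_2/q_2 = 2340/193
  p_3/q_3 = 18817/1552
  p_4/q_4 = 453948/37441
q_3 = 1552 ≤ 4128 < 37441 = q_4, so the answer is 18817/1552.

18817/1552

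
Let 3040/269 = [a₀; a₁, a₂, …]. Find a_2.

3040 = 11·269 + 81   →  a_0 = 11
269 = 3·81 + 26   →  a_1 = 3
81 = 3·26 + 3   →  a_2 = 3

3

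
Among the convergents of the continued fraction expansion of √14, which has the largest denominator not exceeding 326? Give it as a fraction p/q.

449/120

√14 = [3; 1, 2, 1, 6, …] (period length 4).
Convergents:
  p_0/q_0 = 3/1
  p_1/q_1 = 4/1
  p_2/q_2 = 11/3
  p_3/q_3 = 15/4
  p_4/q_4 = 101/27
  p_5/q_5 = 116/31
  p_6/q_6 = 333/89
  p_7/q_7 = 449/120
  p_8/q_8 = 3027/809
q_7 = 120 ≤ 326 < 809 = q_8, so the answer is 449/120.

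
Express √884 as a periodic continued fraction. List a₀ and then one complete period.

[29; 1, 2, 1, 2, 1, 2, 1, 58]

a₀ = ⌊√884⌋ = 29.
With m₀=0, d₀=1 and mₖ₊₁ = dₖaₖ − mₖ, dₖ₊₁ = (n − mₖ₊₁²)/dₖ, aₖ₊₁ = ⌊(a₀+mₖ₊₁)/dₖ₊₁⌋:
  k=1: m=29, d=43, a=1
  k=2: m=14, d=16, a=2
  k=3: m=18, d=35, a=1
  k=4: m=17, d=17, a=2
  k=5: m=17, d=35, a=1
  k=6: m=18, d=16, a=2
  k=7: m=14, d=43, a=1
  k=8: m=29, d=1, a=58
d=1 and a=2a₀=58 at k=8, so the next step gives (m, d) = (29, 43) again — its k=1 value — and the period has length 8.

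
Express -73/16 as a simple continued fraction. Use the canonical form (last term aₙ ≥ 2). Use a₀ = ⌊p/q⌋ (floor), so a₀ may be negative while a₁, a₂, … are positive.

-73 = -5·16 + 7
16 = 2·7 + 2
7 = 3·2 + 1
2 = 2·1 + 0  (stop)
So -73/16 = [-5; 2, 3, 2].

[-5; 2, 3, 2]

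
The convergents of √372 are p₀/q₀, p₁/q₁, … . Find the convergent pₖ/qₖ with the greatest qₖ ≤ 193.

√372 = [19; 3, 2, 12, 2, 3, 38, …] (period length 6).
Convergents:
  p_0/q_0 = 19/1
  p_1/q_1 = 58/3
  p_2/q_2 = 135/7
  p_3/q_3 = 1678/87
  p_4/q_4 = 3491/181
  p_5/q_5 = 12151/630
q_4 = 181 ≤ 193 < 630 = q_5, so the answer is 3491/181.

3491/181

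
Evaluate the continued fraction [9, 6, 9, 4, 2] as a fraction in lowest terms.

4646/507

Fold from the inside: start with 2/1.
  4 + 1/2 = 9/2
  9 + 2/9 = 83/9
  6 + 9/83 = 507/83
  9 + 83/507 = 4646/507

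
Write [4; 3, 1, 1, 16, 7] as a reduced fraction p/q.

Fold from the inside: start with 7/1.
  16 + 1/7 = 113/7
  1 + 7/113 = 120/113
  1 + 113/120 = 233/120
  3 + 120/233 = 819/233
  4 + 233/819 = 3509/819

3509/819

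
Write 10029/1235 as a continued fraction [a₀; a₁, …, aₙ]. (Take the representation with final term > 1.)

[8; 8, 3, 2, 6, 1, 2]

10029 = 8×1235 + 149
1235 = 8×149 + 43
149 = 3×43 + 20
43 = 2×20 + 3
20 = 6×3 + 2
3 = 1×2 + 1
2 = 2×1 + 0  (stop)
So 10029/1235 = [8; 8, 3, 2, 6, 1, 2].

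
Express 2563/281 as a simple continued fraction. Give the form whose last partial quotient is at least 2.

[9; 8, 3, 1, 3, 2]

2563 = 9*281 + 34
281 = 8*34 + 9
34 = 3*9 + 7
9 = 1*7 + 2
7 = 3*2 + 1
2 = 2*1 + 0  (stop)
So 2563/281 = [9; 8, 3, 1, 3, 2].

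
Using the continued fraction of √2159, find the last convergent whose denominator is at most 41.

√2159 = [46; 2, 6, 1, 1, 1, 6, 2, 92, …] (period length 8).
Convergents:
  p_0/q_0 = 46/1
  p_1/q_1 = 93/2
  p_2/q_2 = 604/13
  p_3/q_3 = 697/15
  p_4/q_4 = 1301/28
  p_5/q_5 = 1998/43
q_4 = 28 ≤ 41 < 43 = q_5, so the answer is 1301/28.

1301/28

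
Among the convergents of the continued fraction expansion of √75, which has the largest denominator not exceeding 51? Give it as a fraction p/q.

√75 = [8; 1, 1, 1, 16, …] (period length 4).
Convergents:
  p_0/q_0 = 8/1
  p_1/q_1 = 9/1
  p_2/q_2 = 17/2
  p_3/q_3 = 26/3
  p_4/q_4 = 433/50
  p_5/q_5 = 459/53
q_4 = 50 ≤ 51 < 53 = q_5, so the answer is 433/50.

433/50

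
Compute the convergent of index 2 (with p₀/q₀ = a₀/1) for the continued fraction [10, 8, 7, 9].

577/57

Using pₖ = aₖpₖ₋₁ + pₖ₋₂, qₖ = aₖqₖ₋₁ + qₖ₋₂ (with p₋₁=1, p₋₂=0, q₋₁=0, q₋₂=1):
  k=0: a=10, p=10, q=1
  k=1: a=8, p=81, q=8
  k=2: a=7, p=577, q=57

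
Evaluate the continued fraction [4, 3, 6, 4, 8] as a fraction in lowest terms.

2810/651

Using pₖ = aₖpₖ₋₁ + pₖ₋₂ and qₖ = aₖqₖ₋₁ + qₖ₋₂:
  k=0: a=4, p=4, q=1
  k=1: a=3, p=13, q=3
  k=2: a=6, p=82, q=19
  k=3: a=4, p=341, q=79
  k=4: a=8, p=2810, q=651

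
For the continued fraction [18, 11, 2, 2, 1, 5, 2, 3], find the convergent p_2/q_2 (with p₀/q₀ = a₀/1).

416/23

Using pₖ = aₖpₖ₋₁ + pₖ₋₂, qₖ = aₖqₖ₋₁ + qₖ₋₂ (with p₋₁=1, p₋₂=0, q₋₁=0, q₋₂=1):
  k=0: a=18, p=18, q=1
  k=1: a=11, p=199, q=11
  k=2: a=2, p=416, q=23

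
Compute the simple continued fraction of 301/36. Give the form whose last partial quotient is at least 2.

[8; 2, 1, 3, 3]

301 = 8·36 + 13
36 = 2·13 + 10
13 = 1·10 + 3
10 = 3·3 + 1
3 = 3·1 + 0  (stop)
So 301/36 = [8; 2, 1, 3, 3].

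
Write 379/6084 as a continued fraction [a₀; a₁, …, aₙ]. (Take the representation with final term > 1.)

379 = 0×6084 + 379
6084 = 16×379 + 20
379 = 18×20 + 19
20 = 1×19 + 1
19 = 19×1 + 0  (stop)
So 379/6084 = [0; 16, 18, 1, 19].

[0; 16, 18, 1, 19]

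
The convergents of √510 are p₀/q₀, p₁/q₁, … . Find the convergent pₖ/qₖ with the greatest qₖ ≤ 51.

√510 = [22; 1, 1, 2, 1, 1, 44, …] (period length 6).
Convergents:
  p_0/q_0 = 22/1
  p_1/q_1 = 23/1
  p_2/q_2 = 45/2
  p_3/q_3 = 113/5
  p_4/q_4 = 158/7
  p_5/q_5 = 271/12
  p_6/q_6 = 12082/535
q_5 = 12 ≤ 51 < 535 = q_6, so the answer is 271/12.

271/12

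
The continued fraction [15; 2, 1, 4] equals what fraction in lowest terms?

Using pₖ = aₖpₖ₋₁ + pₖ₋₂ and qₖ = aₖqₖ₋₁ + qₖ₋₂:
  k=0: a=15, p=15, q=1
  k=1: a=2, p=31, q=2
  k=2: a=1, p=46, q=3
  k=3: a=4, p=215, q=14

215/14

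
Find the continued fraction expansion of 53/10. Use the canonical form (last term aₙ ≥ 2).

53 = 5*10 + 3
10 = 3*3 + 1
3 = 3*1 + 0  (stop)
So 53/10 = [5; 3, 3].

[5; 3, 3]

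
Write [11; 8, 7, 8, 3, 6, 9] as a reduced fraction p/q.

Fold from the inside: start with 9/1.
  6 + 1/9 = 55/9
  3 + 9/55 = 174/55
  8 + 55/174 = 1447/174
  7 + 174/1447 = 10303/1447
  8 + 1447/10303 = 83871/10303
  11 + 10303/83871 = 932884/83871

932884/83871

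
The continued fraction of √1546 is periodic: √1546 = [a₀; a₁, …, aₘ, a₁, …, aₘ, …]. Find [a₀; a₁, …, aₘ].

[39; 3, 7, 1, 1, 7, 3, 78]

a₀ = ⌊√1546⌋ = 39.
With m₀=0, d₀=1 and mₖ₊₁ = dₖaₖ − mₖ, dₖ₊₁ = (n − mₖ₊₁²)/dₖ, aₖ₊₁ = ⌊(a₀+mₖ₊₁)/dₖ₊₁⌋:
  k=1: m=39, d=25, a=3
  k=2: m=36, d=10, a=7
  k=3: m=34, d=39, a=1
  k=4: m=5, d=39, a=1
  k=5: m=34, d=10, a=7
  k=6: m=36, d=25, a=3
  k=7: m=39, d=1, a=78
d=1 and a=2a₀=78 at k=7, so the next step gives (m, d) = (39, 25) again — its k=1 value — and the period has length 7.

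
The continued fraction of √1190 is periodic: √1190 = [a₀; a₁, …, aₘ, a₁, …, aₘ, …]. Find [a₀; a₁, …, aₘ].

a₀ = ⌊√1190⌋ = 34.
With m₀=0, d₀=1 and mₖ₊₁ = dₖaₖ − mₖ, dₖ₊₁ = (n − mₖ₊₁²)/dₖ, aₖ₊₁ = ⌊(a₀+mₖ₊₁)/dₖ₊₁⌋:
  k=1: m=34, d=34, a=2
  k=2: m=34, d=1, a=68
d=1 and a=2a₀=68 at k=2, so the next step gives (m, d) = (34, 34) again — its k=1 value — and the period has length 2.

[34; 2, 68]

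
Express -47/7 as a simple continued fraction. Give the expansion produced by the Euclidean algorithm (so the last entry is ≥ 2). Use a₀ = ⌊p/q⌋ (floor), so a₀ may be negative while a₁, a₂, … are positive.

[-7; 3, 2]

-47 = -7·7 + 2
7 = 3·2 + 1
2 = 2·1 + 0  (stop)
So -47/7 = [-7; 3, 2].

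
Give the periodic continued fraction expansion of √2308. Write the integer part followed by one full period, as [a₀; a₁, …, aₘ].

a₀ = ⌊√2308⌋ = 48.

[48; 24, 96]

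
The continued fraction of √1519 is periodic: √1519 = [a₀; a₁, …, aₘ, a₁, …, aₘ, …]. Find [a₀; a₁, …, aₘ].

[38; 1, 37, 1, 76]

a₀ = ⌊√1519⌋ = 38.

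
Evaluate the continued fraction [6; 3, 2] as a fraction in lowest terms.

Fold from the inside: start with 2/1.
  3 + 1/2 = 7/2
  6 + 2/7 = 44/7

44/7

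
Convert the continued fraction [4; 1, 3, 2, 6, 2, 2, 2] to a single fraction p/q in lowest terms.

Fold from the inside: start with 2/1.
  2 + 1/2 = 5/2
  2 + 2/5 = 12/5
  6 + 5/12 = 77/12
  2 + 12/77 = 166/77
  3 + 77/166 = 575/166
  1 + 166/575 = 741/575
  4 + 575/741 = 3539/741

3539/741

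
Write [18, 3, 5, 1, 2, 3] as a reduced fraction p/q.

Using pₖ = aₖpₖ₋₁ + pₖ₋₂ and qₖ = aₖqₖ₋₁ + qₖ₋₂:
  k=0: a=18, p=18, q=1
  k=1: a=3, p=55, q=3
  k=2: a=5, p=293, q=16
  k=3: a=1, p=348, q=19
  k=4: a=2, p=989, q=54
  k=5: a=3, p=3315, q=181

3315/181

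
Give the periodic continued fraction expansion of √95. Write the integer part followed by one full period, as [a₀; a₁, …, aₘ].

a₀ = ⌊√95⌋ = 9.
With m₀=0, d₀=1 and mₖ₊₁ = dₖaₖ − mₖ, dₖ₊₁ = (n − mₖ₊₁²)/dₖ, aₖ₊₁ = ⌊(a₀+mₖ₊₁)/dₖ₊₁⌋:
  k=1: m=9, d=14, a=1
  k=2: m=5, d=5, a=2
  k=3: m=5, d=14, a=1
  k=4: m=9, d=1, a=18
d=1 and a=2a₀=18 at k=4, so the next step gives (m, d) = (9, 14) again — its k=1 value — and the period has length 4.

[9; 1, 2, 1, 18]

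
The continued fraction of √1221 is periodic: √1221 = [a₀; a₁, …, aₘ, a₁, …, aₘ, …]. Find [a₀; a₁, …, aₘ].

a₀ = ⌊√1221⌋ = 34.
With m₀=0, d₀=1 and mₖ₊₁ = dₖaₖ − mₖ, dₖ₊₁ = (n − mₖ₊₁²)/dₖ, aₖ₊₁ = ⌊(a₀+mₖ₊₁)/dₖ₊₁⌋:
  k=1: m=34, d=65, a=1
  k=2: m=31, d=4, a=16
  k=3: m=33, d=33, a=2
  k=4: m=33, d=4, a=16
  k=5: m=31, d=65, a=1
  k=6: m=34, d=1, a=68
d=1 and a=2a₀=68 at k=6, so the next step gives (m, d) = (34, 65) again — its k=1 value — and the period has length 6.

[34; 1, 16, 2, 16, 1, 68]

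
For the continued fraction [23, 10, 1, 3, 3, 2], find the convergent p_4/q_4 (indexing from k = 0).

3233/140

Using pₖ = aₖpₖ₋₁ + pₖ₋₂, qₖ = aₖqₖ₋₁ + qₖ₋₂ (with p₋₁=1, p₋₂=0, q₋₁=0, q₋₂=1):
  k=0: a=23, p=23, q=1
  k=1: a=10, p=231, q=10
  k=2: a=1, p=254, q=11
  k=3: a=3, p=993, q=43
  k=4: a=3, p=3233, q=140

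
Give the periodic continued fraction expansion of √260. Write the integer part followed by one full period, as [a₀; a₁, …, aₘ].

[16; 8, 32]

a₀ = ⌊√260⌋ = 16.
With m₀=0, d₀=1 and mₖ₊₁ = dₖaₖ − mₖ, dₖ₊₁ = (n − mₖ₊₁²)/dₖ, aₖ₊₁ = ⌊(a₀+mₖ₊₁)/dₖ₊₁⌋:
  k=1: m=16, d=4, a=8
  k=2: m=16, d=1, a=32
d=1 and a=2a₀=32 at k=2, so the next step gives (m, d) = (16, 4) again — its k=1 value — and the period has length 2.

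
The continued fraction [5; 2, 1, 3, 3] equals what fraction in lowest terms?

193/36

Using pₖ = aₖpₖ₋₁ + pₖ₋₂ and qₖ = aₖqₖ₋₁ + qₖ₋₂:
  k=0: a=5, p=5, q=1
  k=1: a=2, p=11, q=2
  k=2: a=1, p=16, q=3
  k=3: a=3, p=59, q=11
  k=4: a=3, p=193, q=36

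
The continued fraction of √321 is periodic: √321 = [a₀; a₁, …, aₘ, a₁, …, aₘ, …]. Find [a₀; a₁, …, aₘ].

a₀ = ⌊√321⌋ = 17.
With m₀=0, d₀=1 and mₖ₊₁ = dₖaₖ − mₖ, dₖ₊₁ = (n − mₖ₊₁²)/dₖ, aₖ₊₁ = ⌊(a₀+mₖ₊₁)/dₖ₊₁⌋:
  k=1: m=17, d=32, a=1
  k=2: m=15, d=3, a=10
  k=3: m=15, d=32, a=1
  k=4: m=17, d=1, a=34
d=1 and a=2a₀=34 at k=4, so the next step gives (m, d) = (17, 32) again — its k=1 value — and the period has length 4.

[17; 1, 10, 1, 34]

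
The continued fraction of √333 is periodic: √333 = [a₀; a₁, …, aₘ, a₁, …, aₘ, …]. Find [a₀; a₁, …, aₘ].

[18; 4, 36]

a₀ = ⌊√333⌋ = 18.
With m₀=0, d₀=1 and mₖ₊₁ = dₖaₖ − mₖ, dₖ₊₁ = (n − mₖ₊₁²)/dₖ, aₖ₊₁ = ⌊(a₀+mₖ₊₁)/dₖ₊₁⌋:
  k=1: m=18, d=9, a=4
  k=2: m=18, d=1, a=36
d=1 and a=2a₀=36 at k=2, so the next step gives (m, d) = (18, 9) again — its k=1 value — and the period has length 2.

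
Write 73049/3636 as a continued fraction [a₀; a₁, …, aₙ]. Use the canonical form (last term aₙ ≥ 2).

73049 = 20×3636 + 329
3636 = 11×329 + 17
329 = 19×17 + 6
17 = 2×6 + 5
6 = 1×5 + 1
5 = 5×1 + 0  (stop)
So 73049/3636 = [20; 11, 19, 2, 1, 5].

[20; 11, 19, 2, 1, 5]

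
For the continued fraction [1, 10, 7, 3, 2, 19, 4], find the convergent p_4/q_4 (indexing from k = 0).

568/517

Using pₖ = aₖpₖ₋₁ + pₖ₋₂, qₖ = aₖqₖ₋₁ + qₖ₋₂ (with p₋₁=1, p₋₂=0, q₋₁=0, q₋₂=1):
  k=0: a=1, p=1, q=1
  k=1: a=10, p=11, q=10
  k=2: a=7, p=78, q=71
  k=3: a=3, p=245, q=223
  k=4: a=2, p=568, q=517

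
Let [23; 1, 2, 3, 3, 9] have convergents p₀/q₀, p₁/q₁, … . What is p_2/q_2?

Using pₖ = aₖpₖ₋₁ + pₖ₋₂, qₖ = aₖqₖ₋₁ + qₖ₋₂ (with p₋₁=1, p₋₂=0, q₋₁=0, q₋₂=1):
  k=0: a=23, p=23, q=1
  k=1: a=1, p=24, q=1
  k=2: a=2, p=71, q=3

71/3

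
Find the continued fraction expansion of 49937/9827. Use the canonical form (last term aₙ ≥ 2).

49937 = 5*9827 + 802
9827 = 12*802 + 203
802 = 3*203 + 193
203 = 1*193 + 10
193 = 19*10 + 3
10 = 3*3 + 1
3 = 3*1 + 0  (stop)
So 49937/9827 = [5; 12, 3, 1, 19, 3, 3].

[5; 12, 3, 1, 19, 3, 3]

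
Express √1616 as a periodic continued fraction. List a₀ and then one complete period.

a₀ = ⌊√1616⌋ = 40.
With m₀=0, d₀=1 and mₖ₊₁ = dₖaₖ − mₖ, dₖ₊₁ = (n − mₖ₊₁²)/dₖ, aₖ₊₁ = ⌊(a₀+mₖ₊₁)/dₖ₊₁⌋:
  k=1: m=40, d=16, a=5
  k=2: m=40, d=1, a=80
d=1 and a=2a₀=80 at k=2, so the next step gives (m, d) = (40, 16) again — its k=1 value — and the period has length 2.

[40; 5, 80]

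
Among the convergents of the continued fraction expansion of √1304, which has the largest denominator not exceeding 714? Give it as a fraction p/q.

√1304 = [36; 9, 72, …] (period length 2).
Convergents:
  p_0/q_0 = 36/1
  p_1/q_1 = 325/9
  p_2/q_2 = 23436/649
  p_3/q_3 = 211249/5850
q_2 = 649 ≤ 714 < 5850 = q_3, so the answer is 23436/649.

23436/649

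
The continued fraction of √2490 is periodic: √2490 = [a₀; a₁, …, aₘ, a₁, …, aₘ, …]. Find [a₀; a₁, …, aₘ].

[49; 1, 8, 1, 98]

a₀ = ⌊√2490⌋ = 49.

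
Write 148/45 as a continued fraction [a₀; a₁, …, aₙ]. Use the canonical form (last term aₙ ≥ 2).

[3; 3, 2, 6]

148 = 3*45 + 13
45 = 3*13 + 6
13 = 2*6 + 1
6 = 6*1 + 0  (stop)
So 148/45 = [3; 3, 2, 6].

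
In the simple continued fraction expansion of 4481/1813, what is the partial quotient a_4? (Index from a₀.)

3

4481 = 2·1813 + 855   →  a_0 = 2
1813 = 2·855 + 103   →  a_1 = 2
855 = 8·103 + 31   →  a_2 = 8
103 = 3·31 + 10   →  a_3 = 3
31 = 3·10 + 1   →  a_4 = 3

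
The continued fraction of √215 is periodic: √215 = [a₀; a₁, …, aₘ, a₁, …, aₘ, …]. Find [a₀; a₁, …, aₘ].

a₀ = ⌊√215⌋ = 14.
With m₀=0, d₀=1 and mₖ₊₁ = dₖaₖ − mₖ, dₖ₊₁ = (n − mₖ₊₁²)/dₖ, aₖ₊₁ = ⌊(a₀+mₖ₊₁)/dₖ₊₁⌋:
  k=1: m=14, d=19, a=1
  k=2: m=5, d=10, a=1
  k=3: m=5, d=19, a=1
  k=4: m=14, d=1, a=28
d=1 and a=2a₀=28 at k=4, so the next step gives (m, d) = (14, 19) again — its k=1 value — and the period has length 4.

[14; 1, 1, 1, 28]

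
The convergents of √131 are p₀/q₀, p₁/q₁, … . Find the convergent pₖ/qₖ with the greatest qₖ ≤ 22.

103/9

√131 = [11; 2, 4, 11, 4, 2, 22, …] (period length 6).
Convergents:
  p_0/q_0 = 11/1
  p_1/q_1 = 23/2
  p_2/q_2 = 103/9
  p_3/q_3 = 1156/101
q_2 = 9 ≤ 22 < 101 = q_3, so the answer is 103/9.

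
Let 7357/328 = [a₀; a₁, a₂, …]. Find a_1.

7357 = 22·328 + 141   →  a_0 = 22
328 = 2·141 + 46   →  a_1 = 2

2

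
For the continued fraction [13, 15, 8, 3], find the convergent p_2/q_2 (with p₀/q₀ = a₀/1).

Using pₖ = aₖpₖ₋₁ + pₖ₋₂, qₖ = aₖqₖ₋₁ + qₖ₋₂ (with p₋₁=1, p₋₂=0, q₋₁=0, q₋₂=1):
  k=0: a=13, p=13, q=1
  k=1: a=15, p=196, q=15
  k=2: a=8, p=1581, q=121

1581/121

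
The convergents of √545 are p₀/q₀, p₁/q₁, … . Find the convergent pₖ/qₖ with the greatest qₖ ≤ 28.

√545 = [23; 2, 1, 8, 1, 2, 46, …] (period length 6).
Convergents:
  p_0/q_0 = 23/1
  p_1/q_1 = 47/2
  p_2/q_2 = 70/3
  p_3/q_3 = 607/26
  p_4/q_4 = 677/29
q_3 = 26 ≤ 28 < 29 = q_4, so the answer is 607/26.

607/26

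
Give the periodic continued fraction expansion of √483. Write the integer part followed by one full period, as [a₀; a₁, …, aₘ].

[21; 1, 42]

a₀ = ⌊√483⌋ = 21.
With m₀=0, d₀=1 and mₖ₊₁ = dₖaₖ − mₖ, dₖ₊₁ = (n − mₖ₊₁²)/dₖ, aₖ₊₁ = ⌊(a₀+mₖ₊₁)/dₖ₊₁⌋:
  k=1: m=21, d=42, a=1
  k=2: m=21, d=1, a=42
d=1 and a=2a₀=42 at k=2, so the next step gives (m, d) = (21, 42) again — its k=1 value — and the period has length 2.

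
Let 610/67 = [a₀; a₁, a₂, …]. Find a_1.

610 = 9·67 + 7   →  a_0 = 9
67 = 9·7 + 4   →  a_1 = 9

9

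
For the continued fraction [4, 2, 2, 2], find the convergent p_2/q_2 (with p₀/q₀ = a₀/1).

22/5

Using pₖ = aₖpₖ₋₁ + pₖ₋₂, qₖ = aₖqₖ₋₁ + qₖ₋₂ (with p₋₁=1, p₋₂=0, q₋₁=0, q₋₂=1):
  k=0: a=4, p=4, q=1
  k=1: a=2, p=9, q=2
  k=2: a=2, p=22, q=5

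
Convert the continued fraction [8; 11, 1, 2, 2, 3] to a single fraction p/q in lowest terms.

Using pₖ = aₖpₖ₋₁ + pₖ₋₂ and qₖ = aₖqₖ₋₁ + qₖ₋₂:
  k=0: a=8, p=8, q=1
  k=1: a=11, p=89, q=11
  k=2: a=1, p=97, q=12
  k=3: a=2, p=283, q=35
  k=4: a=2, p=663, q=82
  k=5: a=3, p=2272, q=281

2272/281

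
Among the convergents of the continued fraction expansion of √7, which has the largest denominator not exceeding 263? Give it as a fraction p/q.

590/223

√7 = [2; 1, 1, 1, 4, …] (period length 4).
Convergents:
  p_0/q_0 = 2/1
  p_1/q_1 = 3/1
  p_2/q_2 = 5/2
  p_3/q_3 = 8/3
  p_4/q_4 = 37/14
  p_5/q_5 = 45/17
  p_6/q_6 = 82/31
  p_7/q_7 = 127/48
  p_8/q_8 = 590/223
  p_9/q_9 = 717/271
q_8 = 223 ≤ 263 < 271 = q_9, so the answer is 590/223.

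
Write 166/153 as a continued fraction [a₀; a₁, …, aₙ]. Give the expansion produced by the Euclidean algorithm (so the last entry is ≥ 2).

[1; 11, 1, 3, 3]

166 = 1*153 + 13
153 = 11*13 + 10
13 = 1*10 + 3
10 = 3*3 + 1
3 = 3*1 + 0  (stop)
So 166/153 = [1; 11, 1, 3, 3].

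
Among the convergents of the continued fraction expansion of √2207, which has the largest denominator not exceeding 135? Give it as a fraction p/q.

√2207 = [46; 1, 45, 1, 92, …] (period length 4).
Convergents:
  p_0/q_0 = 46/1
  p_1/q_1 = 47/1
  p_2/q_2 = 2161/46
  p_3/q_3 = 2208/47
  p_4/q_4 = 205297/4370
q_3 = 47 ≤ 135 < 4370 = q_4, so the answer is 2208/47.

2208/47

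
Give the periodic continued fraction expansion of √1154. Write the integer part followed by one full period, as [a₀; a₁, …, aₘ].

a₀ = ⌊√1154⌋ = 33.
With m₀=0, d₀=1 and mₖ₊₁ = dₖaₖ − mₖ, dₖ₊₁ = (n − mₖ₊₁²)/dₖ, aₖ₊₁ = ⌊(a₀+mₖ₊₁)/dₖ₊₁⌋:
  k=1: m=33, d=65, a=1
  k=2: m=32, d=2, a=32
  k=3: m=32, d=65, a=1
  k=4: m=33, d=1, a=66
d=1 and a=2a₀=66 at k=4, so the next step gives (m, d) = (33, 65) again — its k=1 value — and the period has length 4.

[33; 1, 32, 1, 66]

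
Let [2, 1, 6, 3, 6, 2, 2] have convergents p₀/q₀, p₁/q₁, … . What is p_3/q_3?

Using pₖ = aₖpₖ₋₁ + pₖ₋₂, qₖ = aₖqₖ₋₁ + qₖ₋₂ (with p₋₁=1, p₋₂=0, q₋₁=0, q₋₂=1):
  k=0: a=2, p=2, q=1
  k=1: a=1, p=3, q=1
  k=2: a=6, p=20, q=7
  k=3: a=3, p=63, q=22

63/22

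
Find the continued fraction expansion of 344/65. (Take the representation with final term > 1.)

344 = 5×65 + 19
65 = 3×19 + 8
19 = 2×8 + 3
8 = 2×3 + 2
3 = 1×2 + 1
2 = 2×1 + 0  (stop)
So 344/65 = [5; 3, 2, 2, 1, 2].

[5; 3, 2, 2, 1, 2]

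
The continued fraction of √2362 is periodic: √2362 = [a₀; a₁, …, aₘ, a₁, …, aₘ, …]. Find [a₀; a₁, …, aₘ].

a₀ = ⌊√2362⌋ = 48.
With m₀=0, d₀=1 and mₖ₊₁ = dₖaₖ − mₖ, dₖ₊₁ = (n − mₖ₊₁²)/dₖ, aₖ₊₁ = ⌊(a₀+mₖ₊₁)/dₖ₊₁⌋:
  k=1: m=48, d=58, a=1
  k=2: m=10, d=39, a=1
  k=3: m=29, d=39, a=1
  k=4: m=10, d=58, a=1
  k=5: m=48, d=1, a=96
d=1 and a=2a₀=96 at k=5, so the next step gives (m, d) = (48, 58) again — its k=1 value — and the period has length 5.

[48; 1, 1, 1, 1, 96]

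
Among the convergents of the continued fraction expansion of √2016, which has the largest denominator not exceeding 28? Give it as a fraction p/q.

449/10

√2016 = [44; 1, 8, 1, 88, …] (period length 4).
Convergents:
  p_0/q_0 = 44/1
  p_1/q_1 = 45/1
  p_2/q_2 = 404/9
  p_3/q_3 = 449/10
  p_4/q_4 = 39916/889
q_3 = 10 ≤ 28 < 889 = q_4, so the answer is 449/10.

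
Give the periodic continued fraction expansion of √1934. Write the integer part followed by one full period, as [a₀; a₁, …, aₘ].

[43; 1, 42, 1, 86]

a₀ = ⌊√1934⌋ = 43.
With m₀=0, d₀=1 and mₖ₊₁ = dₖaₖ − mₖ, dₖ₊₁ = (n − mₖ₊₁²)/dₖ, aₖ₊₁ = ⌊(a₀+mₖ₊₁)/dₖ₊₁⌋:
  k=1: m=43, d=85, a=1
  k=2: m=42, d=2, a=42
  k=3: m=42, d=85, a=1
  k=4: m=43, d=1, a=86
d=1 and a=2a₀=86 at k=4, so the next step gives (m, d) = (43, 85) again — its k=1 value — and the period has length 4.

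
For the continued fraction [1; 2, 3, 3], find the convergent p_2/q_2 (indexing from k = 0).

10/7

Using pₖ = aₖpₖ₋₁ + pₖ₋₂, qₖ = aₖqₖ₋₁ + qₖ₋₂ (with p₋₁=1, p₋₂=0, q₋₁=0, q₋₂=1):
  k=0: a=1, p=1, q=1
  k=1: a=2, p=3, q=2
  k=2: a=3, p=10, q=7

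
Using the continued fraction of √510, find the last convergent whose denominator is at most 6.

113/5

√510 = [22; 1, 1, 2, 1, 1, 44, …] (period length 6).
Convergents:
  p_0/q_0 = 22/1
  p_1/q_1 = 23/1
  p_2/q_2 = 45/2
  p_3/q_3 = 113/5
  p_4/q_4 = 158/7
q_3 = 5 ≤ 6 < 7 = q_4, so the answer is 113/5.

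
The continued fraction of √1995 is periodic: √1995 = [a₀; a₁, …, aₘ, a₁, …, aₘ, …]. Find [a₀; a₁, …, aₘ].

[44; 1, 1, 1, 88]

a₀ = ⌊√1995⌋ = 44.
With m₀=0, d₀=1 and mₖ₊₁ = dₖaₖ − mₖ, dₖ₊₁ = (n − mₖ₊₁²)/dₖ, aₖ₊₁ = ⌊(a₀+mₖ₊₁)/dₖ₊₁⌋:
  k=1: m=44, d=59, a=1
  k=2: m=15, d=30, a=1
  k=3: m=15, d=59, a=1
  k=4: m=44, d=1, a=88
d=1 and a=2a₀=88 at k=4, so the next step gives (m, d) = (44, 59) again — its k=1 value — and the period has length 4.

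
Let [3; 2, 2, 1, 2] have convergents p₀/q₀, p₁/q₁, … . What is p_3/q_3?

24/7

Using pₖ = aₖpₖ₋₁ + pₖ₋₂, qₖ = aₖqₖ₋₁ + qₖ₋₂ (with p₋₁=1, p₋₂=0, q₋₁=0, q₋₂=1):
  k=0: a=3, p=3, q=1
  k=1: a=2, p=7, q=2
  k=2: a=2, p=17, q=5
  k=3: a=1, p=24, q=7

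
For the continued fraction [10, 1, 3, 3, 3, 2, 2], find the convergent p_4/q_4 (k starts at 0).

Using pₖ = aₖpₖ₋₁ + pₖ₋₂, qₖ = aₖqₖ₋₁ + qₖ₋₂ (with p₋₁=1, p₋₂=0, q₋₁=0, q₋₂=1):
  k=0: a=10, p=10, q=1
  k=1: a=1, p=11, q=1
  k=2: a=3, p=43, q=4
  k=3: a=3, p=140, q=13
  k=4: a=3, p=463, q=43

463/43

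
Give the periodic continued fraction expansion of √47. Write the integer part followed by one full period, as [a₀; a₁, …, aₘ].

a₀ = ⌊√47⌋ = 6.

[6; 1, 5, 1, 12]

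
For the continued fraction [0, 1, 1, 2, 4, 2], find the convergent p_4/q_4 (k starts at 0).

13/22

Using pₖ = aₖpₖ₋₁ + pₖ₋₂, qₖ = aₖqₖ₋₁ + qₖ₋₂ (with p₋₁=1, p₋₂=0, q₋₁=0, q₋₂=1):
  k=0: a=0, p=0, q=1
  k=1: a=1, p=1, q=1
  k=2: a=1, p=1, q=2
  k=3: a=2, p=3, q=5
  k=4: a=4, p=13, q=22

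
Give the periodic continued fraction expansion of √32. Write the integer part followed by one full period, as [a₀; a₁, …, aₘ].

a₀ = ⌊√32⌋ = 5.
With m₀=0, d₀=1 and mₖ₊₁ = dₖaₖ − mₖ, dₖ₊₁ = (n − mₖ₊₁²)/dₖ, aₖ₊₁ = ⌊(a₀+mₖ₊₁)/dₖ₊₁⌋:
  k=1: m=5, d=7, a=1
  k=2: m=2, d=4, a=1
  k=3: m=2, d=7, a=1
  k=4: m=5, d=1, a=10
d=1 and a=2a₀=10 at k=4, so the next step gives (m, d) = (5, 7) again — its k=1 value — and the period has length 4.

[5; 1, 1, 1, 10]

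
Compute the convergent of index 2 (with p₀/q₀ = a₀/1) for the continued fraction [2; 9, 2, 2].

40/19

Using pₖ = aₖpₖ₋₁ + pₖ₋₂, qₖ = aₖqₖ₋₁ + qₖ₋₂ (with p₋₁=1, p₋₂=0, q₋₁=0, q₋₂=1):
  k=0: a=2, p=2, q=1
  k=1: a=9, p=19, q=9
  k=2: a=2, p=40, q=19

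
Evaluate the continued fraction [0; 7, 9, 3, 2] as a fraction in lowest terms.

Using pₖ = aₖpₖ₋₁ + pₖ₋₂ and qₖ = aₖqₖ₋₁ + qₖ₋₂:
  k=0: a=0, p=0, q=1
  k=1: a=7, p=1, q=7
  k=2: a=9, p=9, q=64
  k=3: a=3, p=28, q=199
  k=4: a=2, p=65, q=462

65/462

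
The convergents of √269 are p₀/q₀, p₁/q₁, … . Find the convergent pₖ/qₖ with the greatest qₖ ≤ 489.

√269 = [16; 2, 2, 32, …] (period length 3).
Convergents:
  p_0/q_0 = 16/1
  p_1/q_1 = 33/2
  p_2/q_2 = 82/5
  p_3/q_3 = 2657/162
  p_4/q_4 = 5396/329
  p_5/q_5 = 13449/820
q_4 = 329 ≤ 489 < 820 = q_5, so the answer is 5396/329.

5396/329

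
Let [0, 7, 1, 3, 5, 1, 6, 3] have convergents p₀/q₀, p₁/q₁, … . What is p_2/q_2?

Using pₖ = aₖpₖ₋₁ + pₖ₋₂, qₖ = aₖqₖ₋₁ + qₖ₋₂ (with p₋₁=1, p₋₂=0, q₋₁=0, q₋₂=1):
  k=0: a=0, p=0, q=1
  k=1: a=7, p=1, q=7
  k=2: a=1, p=1, q=8

1/8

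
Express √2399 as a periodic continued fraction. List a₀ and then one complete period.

a₀ = ⌊√2399⌋ = 48.
With m₀=0, d₀=1 and mₖ₊₁ = dₖaₖ − mₖ, dₖ₊₁ = (n − mₖ₊₁²)/dₖ, aₖ₊₁ = ⌊(a₀+mₖ₊₁)/dₖ₊₁⌋:
  k=1: m=48, d=95, a=1
  k=2: m=47, d=2, a=47
  k=3: m=47, d=95, a=1
  k=4: m=48, d=1, a=96
d=1 and a=2a₀=96 at k=4, so the next step gives (m, d) = (48, 95) again — its k=1 value — and the period has length 4.

[48; 1, 47, 1, 96]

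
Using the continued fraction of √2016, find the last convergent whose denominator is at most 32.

449/10

√2016 = [44; 1, 8, 1, 88, …] (period length 4).
Convergents:
  p_0/q_0 = 44/1
  p_1/q_1 = 45/1
  p_2/q_2 = 404/9
  p_3/q_3 = 449/10
  p_4/q_4 = 39916/889
q_3 = 10 ≤ 32 < 889 = q_4, so the answer is 449/10.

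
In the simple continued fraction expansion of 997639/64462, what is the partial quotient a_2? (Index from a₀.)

10

997639 = 15·64462 + 30709   →  a_0 = 15
64462 = 2·30709 + 3044   →  a_1 = 2
30709 = 10·3044 + 269   →  a_2 = 10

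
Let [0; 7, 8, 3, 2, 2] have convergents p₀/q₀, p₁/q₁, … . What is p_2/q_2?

Using pₖ = aₖpₖ₋₁ + pₖ₋₂, qₖ = aₖqₖ₋₁ + qₖ₋₂ (with p₋₁=1, p₋₂=0, q₋₁=0, q₋₂=1):
  k=0: a=0, p=0, q=1
  k=1: a=7, p=1, q=7
  k=2: a=8, p=8, q=57

8/57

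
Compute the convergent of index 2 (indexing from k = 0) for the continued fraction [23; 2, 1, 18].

Using pₖ = aₖpₖ₋₁ + pₖ₋₂, qₖ = aₖqₖ₋₁ + qₖ₋₂ (with p₋₁=1, p₋₂=0, q₋₁=0, q₋₂=1):
  k=0: a=23, p=23, q=1
  k=1: a=2, p=47, q=2
  k=2: a=1, p=70, q=3

70/3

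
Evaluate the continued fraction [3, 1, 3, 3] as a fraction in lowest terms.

Using pₖ = aₖpₖ₋₁ + pₖ₋₂ and qₖ = aₖqₖ₋₁ + qₖ₋₂:
  k=0: a=3, p=3, q=1
  k=1: a=1, p=4, q=1
  k=2: a=3, p=15, q=4
  k=3: a=3, p=49, q=13

49/13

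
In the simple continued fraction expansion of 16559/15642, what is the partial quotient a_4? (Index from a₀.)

3

16559 = 1·15642 + 917   →  a_0 = 1
15642 = 17·917 + 53   →  a_1 = 17
917 = 17·53 + 16   →  a_2 = 17
53 = 3·16 + 5   →  a_3 = 3
16 = 3·5 + 1   →  a_4 = 3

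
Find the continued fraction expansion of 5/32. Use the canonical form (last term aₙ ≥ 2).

[0; 6, 2, 2]

5 = 0×32 + 5
32 = 6×5 + 2
5 = 2×2 + 1
2 = 2×1 + 0  (stop)
So 5/32 = [0; 6, 2, 2].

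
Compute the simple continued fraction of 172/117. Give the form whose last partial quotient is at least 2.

172 = 1*117 + 55
117 = 2*55 + 7
55 = 7*7 + 6
7 = 1*6 + 1
6 = 6*1 + 0  (stop)
So 172/117 = [1; 2, 7, 1, 6].

[1; 2, 7, 1, 6]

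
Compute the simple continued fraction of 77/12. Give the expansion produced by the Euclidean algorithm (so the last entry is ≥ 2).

77 = 6·12 + 5
12 = 2·5 + 2
5 = 2·2 + 1
2 = 2·1 + 0  (stop)
So 77/12 = [6; 2, 2, 2].

[6; 2, 2, 2]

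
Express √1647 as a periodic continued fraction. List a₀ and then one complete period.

a₀ = ⌊√1647⌋ = 40.

[40; 1, 1, 2, 1, 1, 80]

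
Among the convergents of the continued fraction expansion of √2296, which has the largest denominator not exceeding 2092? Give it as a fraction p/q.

√2296 = [47; 1, 10, 1, 94, …] (period length 4).
Convergents:
  p_0/q_0 = 47/1
  p_1/q_1 = 48/1
  p_2/q_2 = 527/11
  p_3/q_3 = 575/12
  p_4/q_4 = 54577/1139
  p_5/q_5 = 55152/1151
  p_6/q_6 = 606097/12649
q_5 = 1151 ≤ 2092 < 12649 = q_6, so the answer is 55152/1151.

55152/1151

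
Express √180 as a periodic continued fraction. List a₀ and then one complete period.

a₀ = ⌊√180⌋ = 13.
With m₀=0, d₀=1 and mₖ₊₁ = dₖaₖ − mₖ, dₖ₊₁ = (n − mₖ₊₁²)/dₖ, aₖ₊₁ = ⌊(a₀+mₖ₊₁)/dₖ₊₁⌋:
  k=1: m=13, d=11, a=2
  k=2: m=9, d=9, a=2
  k=3: m=9, d=11, a=2
  k=4: m=13, d=1, a=26
d=1 and a=2a₀=26 at k=4, so the next step gives (m, d) = (13, 11) again — its k=1 value — and the period has length 4.

[13; 2, 2, 2, 26]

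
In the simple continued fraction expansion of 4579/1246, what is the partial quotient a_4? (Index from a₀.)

4579 = 3·1246 + 841   →  a_0 = 3
1246 = 1·841 + 405   →  a_1 = 1
841 = 2·405 + 31   →  a_2 = 2
405 = 13·31 + 2   →  a_3 = 13
31 = 15·2 + 1   →  a_4 = 15

15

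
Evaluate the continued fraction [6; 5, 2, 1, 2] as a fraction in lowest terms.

Using pₖ = aₖpₖ₋₁ + pₖ₋₂ and qₖ = aₖqₖ₋₁ + qₖ₋₂:
  k=0: a=6, p=6, q=1
  k=1: a=5, p=31, q=5
  k=2: a=2, p=68, q=11
  k=3: a=1, p=99, q=16
  k=4: a=2, p=266, q=43

266/43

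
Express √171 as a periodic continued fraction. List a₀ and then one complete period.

a₀ = ⌊√171⌋ = 13.
With m₀=0, d₀=1 and mₖ₊₁ = dₖaₖ − mₖ, dₖ₊₁ = (n − mₖ₊₁²)/dₖ, aₖ₊₁ = ⌊(a₀+mₖ₊₁)/dₖ₊₁⌋:
  k=1: m=13, d=2, a=13
  k=2: m=13, d=1, a=26
d=1 and a=2a₀=26 at k=2, so the next step gives (m, d) = (13, 2) again — its k=1 value — and the period has length 2.

[13; 13, 26]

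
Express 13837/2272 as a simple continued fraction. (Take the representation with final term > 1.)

[6; 11, 12, 17]

13837 = 6·2272 + 205
2272 = 11·205 + 17
205 = 12·17 + 1
17 = 17·1 + 0  (stop)
So 13837/2272 = [6; 11, 12, 17].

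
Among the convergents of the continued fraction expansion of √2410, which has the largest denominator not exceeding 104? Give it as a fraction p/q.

4811/98

√2410 = [49; 10, 1, 8, 1, 10, 98, …] (period length 6).
Convergents:
  p_0/q_0 = 49/1
  p_1/q_1 = 491/10
  p_2/q_2 = 540/11
  p_3/q_3 = 4811/98
  p_4/q_4 = 5351/109
q_3 = 98 ≤ 104 < 109 = q_4, so the answer is 4811/98.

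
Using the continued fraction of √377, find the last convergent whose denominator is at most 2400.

√377 = [19; 2, 2, 2, 38, …] (period length 4).
Convergents:
  p_0/q_0 = 19/1
  p_1/q_1 = 39/2
  p_2/q_2 = 97/5
  p_3/q_3 = 233/12
  p_4/q_4 = 8951/461
  p_5/q_5 = 18135/934
  p_6/q_6 = 45221/2329
  p_7/q_7 = 108577/5592
q_6 = 2329 ≤ 2400 < 5592 = q_7, so the answer is 45221/2329.

45221/2329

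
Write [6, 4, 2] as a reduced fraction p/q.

Using pₖ = aₖpₖ₋₁ + pₖ₋₂ and qₖ = aₖqₖ₋₁ + qₖ₋₂:
  k=0: a=6, p=6, q=1
  k=1: a=4, p=25, q=4
  k=2: a=2, p=56, q=9

56/9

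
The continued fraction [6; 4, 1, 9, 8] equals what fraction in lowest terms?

2463/397

Using pₖ = aₖpₖ₋₁ + pₖ₋₂ and qₖ = aₖqₖ₋₁ + qₖ₋₂:
  k=0: a=6, p=6, q=1
  k=1: a=4, p=25, q=4
  k=2: a=1, p=31, q=5
  k=3: a=9, p=304, q=49
  k=4: a=8, p=2463, q=397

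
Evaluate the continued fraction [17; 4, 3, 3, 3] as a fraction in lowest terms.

Fold from the inside: start with 3/1.
  3 + 1/3 = 10/3
  3 + 3/10 = 33/10
  4 + 10/33 = 142/33
  17 + 33/142 = 2447/142

2447/142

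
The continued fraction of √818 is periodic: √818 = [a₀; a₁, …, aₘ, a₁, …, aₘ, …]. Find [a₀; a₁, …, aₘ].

[28; 1, 1, 1, 1, 56]

a₀ = ⌊√818⌋ = 28.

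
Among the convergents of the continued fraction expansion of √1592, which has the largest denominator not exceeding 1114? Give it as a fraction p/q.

31880/799

√1592 = [39; 1, 8, 1, 78, …] (period length 4).
Convergents:
  p_0/q_0 = 39/1
  p_1/q_1 = 40/1
  p_2/q_2 = 359/9
  p_3/q_3 = 399/10
  p_4/q_4 = 31481/789
  p_5/q_5 = 31880/799
  p_6/q_6 = 286521/7181
q_5 = 799 ≤ 1114 < 7181 = q_6, so the answer is 31880/799.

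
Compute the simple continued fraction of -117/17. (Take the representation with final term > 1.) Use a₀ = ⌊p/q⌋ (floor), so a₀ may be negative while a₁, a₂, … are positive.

[-7; 8, 2]

-117 = -7·17 + 2
17 = 8·2 + 1
2 = 2·1 + 0  (stop)
So -117/17 = [-7; 8, 2].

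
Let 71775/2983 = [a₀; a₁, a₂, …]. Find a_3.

71775 = 24·2983 + 183   →  a_0 = 24
2983 = 16·183 + 55   →  a_1 = 16
183 = 3·55 + 18   →  a_2 = 3
55 = 3·18 + 1   →  a_3 = 3

3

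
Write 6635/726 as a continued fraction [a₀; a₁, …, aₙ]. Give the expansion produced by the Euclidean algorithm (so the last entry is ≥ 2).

6635 = 9×726 + 101
726 = 7×101 + 19
101 = 5×19 + 6
19 = 3×6 + 1
6 = 6×1 + 0  (stop)
So 6635/726 = [9; 7, 5, 3, 6].

[9; 7, 5, 3, 6]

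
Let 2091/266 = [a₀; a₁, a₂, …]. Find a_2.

6

2091 = 7·266 + 229   →  a_0 = 7
266 = 1·229 + 37   →  a_1 = 1
229 = 6·37 + 7   →  a_2 = 6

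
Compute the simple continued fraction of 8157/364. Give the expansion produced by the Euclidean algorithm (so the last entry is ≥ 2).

8157 = 22×364 + 149
364 = 2×149 + 66
149 = 2×66 + 17
66 = 3×17 + 15
17 = 1×15 + 2
15 = 7×2 + 1
2 = 2×1 + 0  (stop)
So 8157/364 = [22; 2, 2, 3, 1, 7, 2].

[22; 2, 2, 3, 1, 7, 2]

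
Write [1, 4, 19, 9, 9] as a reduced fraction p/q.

Fold from the inside: start with 9/1.
  9 + 1/9 = 82/9
  19 + 9/82 = 1567/82
  4 + 82/1567 = 6350/1567
  1 + 1567/6350 = 7917/6350

7917/6350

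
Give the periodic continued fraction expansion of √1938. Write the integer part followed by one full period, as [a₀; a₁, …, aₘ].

[44; 44, 88]

a₀ = ⌊√1938⌋ = 44.
With m₀=0, d₀=1 and mₖ₊₁ = dₖaₖ − mₖ, dₖ₊₁ = (n − mₖ₊₁²)/dₖ, aₖ₊₁ = ⌊(a₀+mₖ₊₁)/dₖ₊₁⌋:
  k=1: m=44, d=2, a=44
  k=2: m=44, d=1, a=88
d=1 and a=2a₀=88 at k=2, so the next step gives (m, d) = (44, 2) again — its k=1 value — and the period has length 2.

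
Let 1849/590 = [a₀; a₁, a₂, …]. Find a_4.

2

1849 = 3·590 + 79   →  a_0 = 3
590 = 7·79 + 37   →  a_1 = 7
79 = 2·37 + 5   →  a_2 = 2
37 = 7·5 + 2   →  a_3 = 7
5 = 2·2 + 1   →  a_4 = 2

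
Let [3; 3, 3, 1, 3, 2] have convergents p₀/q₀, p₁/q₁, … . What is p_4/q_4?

Using pₖ = aₖpₖ₋₁ + pₖ₋₂, qₖ = aₖqₖ₋₁ + qₖ₋₂ (with p₋₁=1, p₋₂=0, q₋₁=0, q₋₂=1):
  k=0: a=3, p=3, q=1
  k=1: a=3, p=10, q=3
  k=2: a=3, p=33, q=10
  k=3: a=1, p=43, q=13
  k=4: a=3, p=162, q=49

162/49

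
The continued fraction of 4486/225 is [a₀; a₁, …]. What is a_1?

1

4486 = 19·225 + 211   →  a_0 = 19
225 = 1·211 + 14   →  a_1 = 1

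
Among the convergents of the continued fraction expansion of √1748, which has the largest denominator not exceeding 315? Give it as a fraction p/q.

√1748 = [41; 1, 4, 4, 4, 1, 82, …] (period length 6).
Convergents:
  p_0/q_0 = 41/1
  p_1/q_1 = 42/1
  p_2/q_2 = 209/5
  p_3/q_3 = 878/21
  p_4/q_4 = 3721/89
  p_5/q_5 = 4599/110
  p_6/q_6 = 380839/9109
q_5 = 110 ≤ 315 < 9109 = q_6, so the answer is 4599/110.

4599/110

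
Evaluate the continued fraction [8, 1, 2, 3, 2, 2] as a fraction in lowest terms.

487/56

Using pₖ = aₖpₖ₋₁ + pₖ₋₂ and qₖ = aₖqₖ₋₁ + qₖ₋₂:
  k=0: a=8, p=8, q=1
  k=1: a=1, p=9, q=1
  k=2: a=2, p=26, q=3
  k=3: a=3, p=87, q=10
  k=4: a=2, p=200, q=23
  k=5: a=2, p=487, q=56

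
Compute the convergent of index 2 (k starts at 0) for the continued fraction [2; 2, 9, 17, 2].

47/19

Using pₖ = aₖpₖ₋₁ + pₖ₋₂, qₖ = aₖqₖ₋₁ + qₖ₋₂ (with p₋₁=1, p₋₂=0, q₋₁=0, q₋₂=1):
  k=0: a=2, p=2, q=1
  k=1: a=2, p=5, q=2
  k=2: a=9, p=47, q=19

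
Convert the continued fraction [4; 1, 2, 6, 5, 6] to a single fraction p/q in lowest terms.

2843/607

Using pₖ = aₖpₖ₋₁ + pₖ₋₂ and qₖ = aₖqₖ₋₁ + qₖ₋₂:
  k=0: a=4, p=4, q=1
  k=1: a=1, p=5, q=1
  k=2: a=2, p=14, q=3
  k=3: a=6, p=89, q=19
  k=4: a=5, p=459, q=98
  k=5: a=6, p=2843, q=607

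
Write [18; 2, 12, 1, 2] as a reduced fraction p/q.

Using pₖ = aₖpₖ₋₁ + pₖ₋₂ and qₖ = aₖqₖ₋₁ + qₖ₋₂:
  k=0: a=18, p=18, q=1
  k=1: a=2, p=37, q=2
  k=2: a=12, p=462, q=25
  k=3: a=1, p=499, q=27
  k=4: a=2, p=1460, q=79

1460/79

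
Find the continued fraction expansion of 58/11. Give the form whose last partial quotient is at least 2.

[5; 3, 1, 2]

58 = 5*11 + 3
11 = 3*3 + 2
3 = 1*2 + 1
2 = 2*1 + 0  (stop)
So 58/11 = [5; 3, 1, 2].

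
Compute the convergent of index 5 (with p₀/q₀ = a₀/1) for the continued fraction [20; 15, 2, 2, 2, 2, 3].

8969/447

Using pₖ = aₖpₖ₋₁ + pₖ₋₂, qₖ = aₖqₖ₋₁ + qₖ₋₂ (with p₋₁=1, p₋₂=0, q₋₁=0, q₋₂=1):
  k=0: a=20, p=20, q=1
  k=1: a=15, p=301, q=15
  k=2: a=2, p=622, q=31
  k=3: a=2, p=1545, q=77
  k=4: a=2, p=3712, q=185
  k=5: a=2, p=8969, q=447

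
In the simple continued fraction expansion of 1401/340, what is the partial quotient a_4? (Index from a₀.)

1401 = 4·340 + 41   →  a_0 = 4
340 = 8·41 + 12   →  a_1 = 8
41 = 3·12 + 5   →  a_2 = 3
12 = 2·5 + 2   →  a_3 = 2
5 = 2·2 + 1   →  a_4 = 2

2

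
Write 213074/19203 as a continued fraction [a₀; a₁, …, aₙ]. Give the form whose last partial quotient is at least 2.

[11; 10, 2, 3, 9, 9, 3]

213074 = 11*19203 + 1841
19203 = 10*1841 + 793
1841 = 2*793 + 255
793 = 3*255 + 28
255 = 9*28 + 3
28 = 9*3 + 1
3 = 3*1 + 0  (stop)
So 213074/19203 = [11; 10, 2, 3, 9, 9, 3].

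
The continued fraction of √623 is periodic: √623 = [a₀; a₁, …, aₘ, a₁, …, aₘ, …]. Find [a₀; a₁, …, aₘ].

a₀ = ⌊√623⌋ = 24.
With m₀=0, d₀=1 and mₖ₊₁ = dₖaₖ − mₖ, dₖ₊₁ = (n − mₖ₊₁²)/dₖ, aₖ₊₁ = ⌊(a₀+mₖ₊₁)/dₖ₊₁⌋:
  k=1: m=24, d=47, a=1
  k=2: m=23, d=2, a=23
  k=3: m=23, d=47, a=1
  k=4: m=24, d=1, a=48
d=1 and a=2a₀=48 at k=4, so the next step gives (m, d) = (24, 47) again — its k=1 value — and the period has length 4.

[24; 1, 23, 1, 48]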